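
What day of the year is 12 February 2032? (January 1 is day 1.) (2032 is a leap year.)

Days in months before February: 31 = 31.
Plus 12 days into February → day 43.

43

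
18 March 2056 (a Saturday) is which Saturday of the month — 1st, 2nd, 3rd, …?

3rd

Day 18 falls in week ⌈18/7⌉ of the month.
Days 1–7 hold the 1st Saturday, 8–14 the 2nd, 15–21 the 3rd, 22–28 the 4th, 29–31 the 5th.
18 is in the range for the 3rd.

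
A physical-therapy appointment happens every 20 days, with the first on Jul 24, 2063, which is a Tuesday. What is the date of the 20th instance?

Aug 7, 2064

The 20th occurrence is 19 intervals after the first: 19 × 20 = 380 days after Jul 24, 2063.
Jul has 31 days — 7 days to the end of Jul leaves 373.
Aug has 31 days (342 left).
Sep has 30 days (312 left).
Oct has 31 days (281 left).
Nov has 30 days (251 left).
Dec has 31 days (220 left).
Jan has 31 days (189 left).
Feb has 29 days (160 left).
Mar has 31 days (129 left).
Apr has 30 days (99 left).
May has 31 days (68 left).
Jun has 30 days (38 left).
Jul has 31 days (7 left).
7 days into Aug → Aug 7, 2064.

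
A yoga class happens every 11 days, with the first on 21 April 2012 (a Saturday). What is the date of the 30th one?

The 30th occurrence is 29 intervals after the first: 29 × 11 = 319 days after 21 April 2012.
April has 30 days — 9 days to the end of April leaves 310.
May has 31 days (279 left).
June has 30 days (249 left).
July has 31 days (218 left).
August has 31 days (187 left).
September has 30 days (157 left).
October has 31 days (126 left).
November has 30 days (96 left).
December has 31 days (65 left).
January has 31 days (34 left).
February has 28 days (6 left).
6 days into March → 6 March 2013.

6 March 2013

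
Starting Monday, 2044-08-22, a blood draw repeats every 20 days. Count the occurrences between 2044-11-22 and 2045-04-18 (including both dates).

7

Occurrences land 20·i days after 2044-08-22 for i = 0, 1, 2, …
2044-11-22 is 92 days after the start; 92 ÷ 20 = 4 remainder 12; since the remainder is 12, round up to i = 5. First occurrence in the window: #6 on 2044-11-30 (5×20 = 100 days in).
2045-04-18 is 239 days after the start; 239 ÷ 20 = 11 remainder 19. Last occurrence in the window: #12 on 2045-03-30.
Occurrences #6 through #12: 7 in total.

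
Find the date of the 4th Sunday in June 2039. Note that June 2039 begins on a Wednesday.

June 2039 begins on a Wednesday, so the first Sunday is June 5 (4 days later).
The 4th Sunday is 3 weeks later: 5 + 21 = 26.

June 26, 2039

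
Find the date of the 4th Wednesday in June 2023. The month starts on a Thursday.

2023-06-28

June 2023 begins on a Thursday, so the first Wednesday is June 7 (6 days later).
The 4th Wednesday is 3 weeks later: 7 + 21 = 28.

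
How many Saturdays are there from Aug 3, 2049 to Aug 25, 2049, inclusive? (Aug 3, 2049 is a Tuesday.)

3

Aug 3, 2049 is a Tuesday; the first Saturday on or after it is Aug 7, 2049 (4 days later).
From Aug 7, 2049 to Aug 25, 2049 is 25 − 7 = 18 days.
18 ÷ 7 = 2 full weeks with remainder 4, so 2 more Saturdays after the first → 3.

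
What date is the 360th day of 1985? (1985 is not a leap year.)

January has 31 days (360 − 31 = 329 remain).
February has 28 days (329 − 28 = 301 remain).
March has 31 days (301 − 31 = 270 remain).
April has 30 days (270 − 30 = 240 remain).
May has 31 days (240 − 31 = 209 remain).
June has 30 days (209 − 30 = 179 remain).
July has 31 days (179 − 31 = 148 remain).
August has 31 days (148 − 31 = 117 remain).
September has 30 days (117 − 30 = 87 remain).
October has 31 days (87 − 31 = 56 remain).
November has 30 days (56 − 30 = 26 remain).
26 into December → December 26.

December 26, 1985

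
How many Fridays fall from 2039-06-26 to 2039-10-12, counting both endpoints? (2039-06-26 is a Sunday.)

15

2039-06-26 is a Sunday; the first Friday on or after it is 2039-07-01 (5 days later).
From 2039-07-01 to 2039-10-12: 30 + 31 + 30 + 12 = 103 days (rest of July, August, September, October).
103 ÷ 7 = 14 full weeks with remainder 5, so 14 more Fridays after the first → 15.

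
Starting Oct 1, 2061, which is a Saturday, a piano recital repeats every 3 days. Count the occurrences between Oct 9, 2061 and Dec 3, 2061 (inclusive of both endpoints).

Occurrences land 3·i days after Oct 1, 2061 for i = 0, 1, 2, …
Oct 9, 2061 is 8 days after the start; 8 ÷ 3 = 2 remainder 2; since the remainder is 2, round up to i = 3. First occurrence in the window: #4 on Oct 10, 2061 (3×3 = 9 days in).
Dec 3, 2061 is 63 days after the start; 63 ÷ 3 = 21 remainder 0. Last occurrence in the window: #22 on Dec 3, 2061.
Occurrences #4 through #22: 19 in total.

19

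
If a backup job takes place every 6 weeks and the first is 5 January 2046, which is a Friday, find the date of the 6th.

3 August 2046

The 6th occurrence is 5 intervals after the first: 5 × 42 = 210 days after 5 January 2046.
January has 31 days — 26 days to the end of January leaves 184.
February has 28 days (156 left).
March has 31 days (125 left).
April has 30 days (95 left).
May has 31 days (64 left).
June has 30 days (34 left).
July has 31 days (3 left).
3 days into August → 3 August 2046.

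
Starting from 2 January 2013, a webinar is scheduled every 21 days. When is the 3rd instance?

The 3rd occurrence is 2 intervals after the first: 2 × 21 = 42 days after 2 January 2013.
January has 31 days — 29 days to the end of January leaves 13.
13 days into February → 13 February 2013.

13 February 2013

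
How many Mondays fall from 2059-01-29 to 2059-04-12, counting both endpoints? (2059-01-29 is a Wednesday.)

10

2059-01-29 is a Wednesday; the first Monday on or after it is 2059-02-03 (5 days later).
From 2059-02-03 to 2059-04-12: 25 + 31 + 12 = 68 days (rest of February, March, April).
68 ÷ 7 = 9 full weeks with remainder 5, so 9 more Mondays after the first → 10.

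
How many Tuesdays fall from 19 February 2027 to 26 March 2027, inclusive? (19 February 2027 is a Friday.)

5

19 February 2027 is a Friday; the first Tuesday on or after it is 23 February 2027 (4 days later).
From 23 February 2027 to 26 March 2027: 5 + 26 = 31 days (rest of February, March).
31 ÷ 7 = 4 full weeks with remainder 3, so 4 more Tuesdays after the first → 5.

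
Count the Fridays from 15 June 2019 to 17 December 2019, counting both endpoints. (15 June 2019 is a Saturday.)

15 June 2019 is a Saturday; the first Friday on or after it is 21 June 2019 (6 days later).
From 21 June 2019 to 17 December 2019: 9 + 31 + 31 + 30 + 31 + 30 + 17 = 179 days (rest of June, July, August, September, October, November, December).
179 ÷ 7 = 25 full weeks with remainder 4, so 25 more Fridays after the first → 26.

26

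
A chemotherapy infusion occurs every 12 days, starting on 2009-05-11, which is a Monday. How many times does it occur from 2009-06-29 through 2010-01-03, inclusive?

Occurrences land 12·i days after 2009-05-11 for i = 0, 1, 2, …
2009-06-29 is 49 days after the start; 49 ÷ 12 = 4 remainder 1; since the remainder is 1, round up to i = 5. First occurrence in the window: #6 on 2009-07-10 (5×12 = 60 days in).
2010-01-03 is 237 days after the start; 237 ÷ 12 = 19 remainder 9. Last occurrence in the window: #20 on 2009-12-25.
Occurrences #6 through #20: 15 in total.

15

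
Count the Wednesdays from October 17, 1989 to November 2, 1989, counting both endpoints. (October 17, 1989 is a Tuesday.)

October 17, 1989 is a Tuesday; the first Wednesday on or after it is October 18, 1989 (1 day later).
From October 18, 1989 to November 2, 1989: 13 + 2 = 15 days (rest of October, November).
15 ÷ 7 = 2 full weeks with remainder 1, so 2 more Wednesdays after the first → 3.

3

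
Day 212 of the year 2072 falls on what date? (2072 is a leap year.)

January has 31 days (212 − 31 = 181 remain).
February has 29 days (181 − 29 = 152 remain).
March has 31 days (152 − 31 = 121 remain).
April has 30 days (121 − 30 = 91 remain).
May has 31 days (91 − 31 = 60 remain).
June has 30 days (60 − 30 = 30 remain).
30 into July → July 30.

July 30, 2072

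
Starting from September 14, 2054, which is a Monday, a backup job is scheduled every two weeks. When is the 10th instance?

The 10th occurrence is 9 intervals after the first: 9 × 14 = 126 days after September 14, 2054.
September has 30 days — 16 days to the end of September leaves 110.
October has 31 days (79 left).
November has 30 days (49 left).
December has 31 days (18 left).
18 days into January → January 18, 2055.

January 18, 2055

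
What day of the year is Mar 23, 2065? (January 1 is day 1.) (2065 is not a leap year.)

82

Days in months before Mar: 31 + 28 = 59.
Plus 23 days into Mar → day 82.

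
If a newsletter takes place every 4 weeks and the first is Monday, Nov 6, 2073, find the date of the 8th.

The 8th occurrence is 7 intervals after the first: 7 × 28 = 196 days after Nov 6, 2073.
Nov has 30 days — 24 days to the end of Nov leaves 172.
Dec has 31 days (141 left).
Jan has 31 days (110 left).
Feb has 28 days (82 left).
Mar has 31 days (51 left).
Apr has 30 days (21 left).
21 days into May → May 21, 2074.

May 21, 2074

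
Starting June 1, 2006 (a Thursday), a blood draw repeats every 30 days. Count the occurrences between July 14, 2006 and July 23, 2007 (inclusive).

Occurrences land 30·i days after June 1, 2006 for i = 0, 1, 2, …
July 14, 2006 is 43 days after the start; 43 ÷ 30 = 1 remainder 13; since the remainder is 13, round up to i = 2. First occurrence in the window: #3 on July 31, 2006 (2×30 = 60 days in).
July 23, 2007 is 417 days after the start; 417 ÷ 30 = 13 remainder 27. Last occurrence in the window: #14 on June 26, 2007.
Occurrences #3 through #14: 12 in total.

12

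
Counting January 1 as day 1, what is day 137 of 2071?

May 17, 2071

Jan has 31 days (137 − 31 = 106 remain).
Feb has 28 days (106 − 28 = 78 remain).
Mar has 31 days (78 − 31 = 47 remain).
Apr has 30 days (47 − 30 = 17 remain).
17 into May → May 17.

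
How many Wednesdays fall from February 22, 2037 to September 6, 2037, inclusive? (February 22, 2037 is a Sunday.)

28

February 22, 2037 is a Sunday; the first Wednesday on or after it is February 25, 2037 (3 days later).
From February 25, 2037 to September 6, 2037: 3 + 31 + 30 + 31 + 30 + 31 + 31 + 6 = 193 days (rest of February, March, April, May, June, July, August, September).
193 ÷ 7 = 27 full weeks with remainder 4, so 27 more Wednesdays after the first → 28.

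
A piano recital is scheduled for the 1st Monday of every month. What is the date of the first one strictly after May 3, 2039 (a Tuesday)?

Jun 6, 2039

May 2039 starts on a Sunday, so its 1st Monday is May 2, 2039 (1 day in).
That is not after May 3, 2039, so look at Jun 2039.
Jun 2039 starts on a Wednesday, so its 1st Monday is Jun 6, 2039 (5 days in).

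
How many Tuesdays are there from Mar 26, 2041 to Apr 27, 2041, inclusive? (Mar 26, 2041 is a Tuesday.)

Mar 26, 2041 is a Tuesday; the first Tuesday on or after it is Mar 26, 2041.
From Mar 26, 2041 to Apr 27, 2041: 5 + 27 = 32 days (rest of Mar, Apr).
32 ÷ 7 = 4 full weeks with remainder 4, so 4 more Tuesdays after the first → 5.

5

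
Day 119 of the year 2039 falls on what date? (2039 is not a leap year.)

April 29, 2039

January has 31 days (119 − 31 = 88 remain).
February has 28 days (88 − 28 = 60 remain).
March has 31 days (60 − 31 = 29 remain).
29 into April → April 29.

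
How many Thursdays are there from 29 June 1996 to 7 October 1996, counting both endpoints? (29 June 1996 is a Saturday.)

14

29 June 1996 is a Saturday; the first Thursday on or after it is 4 July 1996 (5 days later).
From 4 July 1996 to 7 October 1996: 27 + 31 + 30 + 7 = 95 days (rest of July, August, September, October).
95 ÷ 7 = 13 full weeks with remainder 4, so 13 more Thursdays after the first → 14.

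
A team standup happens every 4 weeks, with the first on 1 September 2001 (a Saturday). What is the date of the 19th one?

The 19th occurrence is 18 intervals after the first: 18 × 28 = 504 days after 1 September 2001.
September has 30 days — 29 days to the end of September leaves 475.
From end of September to end of 2001 is 92 days (383 left).
2002 has 365 days (18 left).
18 days into January → 18 January 2003.

18 January 2003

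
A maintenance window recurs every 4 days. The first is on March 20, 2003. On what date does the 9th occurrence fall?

April 21, 2003

The 9th occurrence is 8 intervals after the first: 8 × 4 = 32 days after March 20, 2003.
March has 31 days — 11 days to the end of March leaves 21.
21 days into April → April 21, 2003.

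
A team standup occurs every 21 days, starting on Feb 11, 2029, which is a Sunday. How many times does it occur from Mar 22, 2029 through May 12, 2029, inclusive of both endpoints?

Occurrences land 21·i days after Feb 11, 2029 for i = 0, 1, 2, …
Mar 22, 2029 is 39 days after the start; 39 ÷ 21 = 1 remainder 18; since the remainder is 18, round up to i = 2. First occurrence in the window: #3 on Mar 25, 2029 (2×21 = 42 days in).
May 12, 2029 is 90 days after the start; 90 ÷ 21 = 4 remainder 6. Last occurrence in the window: #5 on May 6, 2029.
Occurrences #3 through #5: 3 in total.

3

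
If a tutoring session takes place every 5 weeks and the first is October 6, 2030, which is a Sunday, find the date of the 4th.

January 19, 2031

The 4th occurrence is 3 intervals after the first: 3 × 35 = 105 days after October 6, 2030.
October has 31 days — 25 days to the end of October leaves 80.
November has 30 days (50 left).
December has 31 days (19 left).
19 days into January → January 19, 2031.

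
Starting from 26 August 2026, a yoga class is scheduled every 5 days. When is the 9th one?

The 9th occurrence is 8 intervals after the first: 8 × 5 = 40 days after 26 August 2026.
August has 31 days — 5 days to the end of August leaves 35.
September has 30 days (5 left).
5 days into October → 5 October 2026.

5 October 2026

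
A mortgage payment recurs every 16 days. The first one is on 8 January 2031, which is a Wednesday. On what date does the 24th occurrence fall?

11 January 2032

The 24th occurrence is 23 intervals after the first: 23 × 16 = 368 days after 8 January 2031.
January has 31 days — 23 days to the end of January leaves 345.
February has 28 days (317 left).
March has 31 days (286 left).
April has 30 days (256 left).
May has 31 days (225 left).
June has 30 days (195 left).
July has 31 days (164 left).
August has 31 days (133 left).
September has 30 days (103 left).
October has 31 days (72 left).
November has 30 days (42 left).
December has 31 days (11 left).
11 days into January → 11 January 2032.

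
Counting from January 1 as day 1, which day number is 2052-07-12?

194

Days in months before July: 31 + 29 + 31 + 30 + 31 + 30 = 182.
Plus 12 days into July → day 194.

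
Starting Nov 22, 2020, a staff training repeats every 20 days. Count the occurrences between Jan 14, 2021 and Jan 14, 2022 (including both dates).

18

Occurrences land 20·i days after Nov 22, 2020 for i = 0, 1, 2, …
Jan 14, 2021 is 53 days after the start; 53 ÷ 20 = 2 remainder 13; since the remainder is 13, round up to i = 3. First occurrence in the window: #4 on Jan 21, 2021 (3×20 = 60 days in).
Jan 14, 2022 is 418 days after the start; 418 ÷ 20 = 20 remainder 18. Last occurrence in the window: #21 on Dec 27, 2021.
Occurrences #4 through #21: 18 in total.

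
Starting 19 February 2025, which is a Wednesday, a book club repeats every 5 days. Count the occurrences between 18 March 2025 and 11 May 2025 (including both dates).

Occurrences land 5·i days after 19 February 2025 for i = 0, 1, 2, …
18 March 2025 is 27 days after the start; 27 ÷ 5 = 5 remainder 2; since the remainder is 2, round up to i = 6. First occurrence in the window: #7 on 21 March 2025 (6×5 = 30 days in).
11 May 2025 is 81 days after the start; 81 ÷ 5 = 16 remainder 1. Last occurrence in the window: #17 on 10 May 2025.
Occurrences #7 through #17: 11 in total.

11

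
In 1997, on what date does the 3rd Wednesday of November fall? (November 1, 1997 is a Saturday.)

November 1997 begins on a Saturday, so the first Wednesday is November 5 (4 days later).
The 3rd Wednesday is 2 weeks later: 5 + 14 = 19.

19 November 1997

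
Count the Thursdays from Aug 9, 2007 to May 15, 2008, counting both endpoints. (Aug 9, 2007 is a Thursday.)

Aug 9, 2007 is a Thursday; the first Thursday on or after it is Aug 9, 2007.
From Aug 9, 2007 to May 15, 2008: 22 + 30 + 31 + 30 + 31 + 31 + 29 + 31 + 30 + 15 = 280 days (rest of Aug, Sep, Oct, Nov, Dec, Jan, Feb, Mar, Apr, May).
280 ÷ 7 = 40 full weeks with remainder 0, so 40 more Thursdays after the first → 41.

41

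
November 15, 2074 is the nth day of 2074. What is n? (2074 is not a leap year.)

Days in months before November: 31 + 28 + 31 + 30 + 31 + 30 + 31 + 31 + 30 + 31 = 304.
Plus 15 days into November → day 319.

319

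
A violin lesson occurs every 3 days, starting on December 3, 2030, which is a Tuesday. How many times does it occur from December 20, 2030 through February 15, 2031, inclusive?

19

Occurrences land 3·i days after December 3, 2030 for i = 0, 1, 2, …
December 20, 2030 is 17 days after the start; 17 ÷ 3 = 5 remainder 2; since the remainder is 2, round up to i = 6. First occurrence in the window: #7 on December 21, 2030 (6×3 = 18 days in).
February 15, 2031 is 74 days after the start; 74 ÷ 3 = 24 remainder 2. Last occurrence in the window: #25 on February 13, 2031.
Occurrences #7 through #25: 19 in total.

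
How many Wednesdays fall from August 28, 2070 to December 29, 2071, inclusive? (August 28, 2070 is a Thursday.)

August 28, 2070 is a Thursday; the first Wednesday on or after it is September 3, 2070 (6 days later).
From September 3, 2070 to December 29, 2071: 119 + 363 = 482 days (rest of 2070, to December 29, 2071 in 2071).
482 ÷ 7 = 68 full weeks with remainder 6, so 68 more Wednesdays after the first → 69.

69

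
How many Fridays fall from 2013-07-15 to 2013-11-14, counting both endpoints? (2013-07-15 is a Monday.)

2013-07-15 is a Monday; the first Friday on or after it is 2013-07-19 (4 days later).
From 2013-07-19 to 2013-11-14: 12 + 31 + 30 + 31 + 14 = 118 days (rest of July, August, September, October, November).
118 ÷ 7 = 16 full weeks with remainder 6, so 16 more Fridays after the first → 17.

17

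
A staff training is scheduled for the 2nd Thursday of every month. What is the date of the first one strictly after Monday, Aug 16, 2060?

Aug 2060 starts on a Sunday; its first Thursday is the 5th, so the 2nd Thursday is the 12th — Aug 12, 2060.
That is not after Aug 16, 2060, so look at Sep 2060.
Sep 2060 starts on a Wednesday; its first Thursday is the 2nd, so the 2nd Thursday is the 9th — Sep 9, 2060.

Sep 9, 2060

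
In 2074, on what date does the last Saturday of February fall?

The first Saturday of February 2074 is February 3.
February 2074 has 28 days. Adding weeks: 3, 10, 17, 24 — the last one ≤ 28 is the 24th.

February 24, 2074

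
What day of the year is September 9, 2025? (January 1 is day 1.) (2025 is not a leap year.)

Days in months before September: 31 + 28 + 31 + 30 + 31 + 30 + 31 + 31 = 243.
Plus 9 days into September → day 252.

252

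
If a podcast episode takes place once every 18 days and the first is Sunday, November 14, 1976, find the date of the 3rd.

The 3rd occurrence is 2 intervals after the first: 2 × 18 = 36 days after November 14, 1976.
November has 30 days — 16 days to the end of November leaves 20.
20 days into December → December 20, 1976.

December 20, 1976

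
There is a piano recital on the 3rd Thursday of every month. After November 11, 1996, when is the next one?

November 1996 starts on a Friday; its first Thursday is the 7th, so the 3rd Thursday is the 21st — November 21, 1996.
November 21, 1996 is after November 11, 1996, so that is the next one.

November 21, 1996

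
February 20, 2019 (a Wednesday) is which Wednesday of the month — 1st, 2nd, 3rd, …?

3rd

Day 20 falls in week ⌈20/7⌉ of the month.
Days 1–7 hold the 1st Wednesday, 8–14 the 2nd, 15–21 the 3rd, 22–28 the 4th, 29–31 the 5th.
20 is in the range for the 3rd.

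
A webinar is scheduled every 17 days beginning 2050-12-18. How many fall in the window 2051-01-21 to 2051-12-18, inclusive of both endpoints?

Occurrences land 17·i days after 2050-12-18 for i = 0, 1, 2, …
2051-01-21 is 34 days after the start; 34 ÷ 17 = 2 remainder 0. First occurrence in the window: #3 on 2051-01-21 (2×17 = 34 days in).
2051-12-18 is 365 days after the start; 365 ÷ 17 = 21 remainder 8. Last occurrence in the window: #22 on 2051-12-10.
Occurrences #3 through #22: 20 in total.

20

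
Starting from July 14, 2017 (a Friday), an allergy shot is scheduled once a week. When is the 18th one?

November 10, 2017

The 18th occurrence is 17 intervals after the first: 17 × 7 = 119 days after July 14, 2017.
July has 31 days — 17 days to the end of July leaves 102.
August has 31 days (71 left).
September has 30 days (41 left).
October has 31 days (10 left).
10 days into November → November 10, 2017.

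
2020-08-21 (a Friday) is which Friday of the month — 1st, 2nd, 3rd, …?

Day 21 falls in week ⌈21/7⌉ of the month.
Days 1–7 hold the 1st Friday, 8–14 the 2nd, 15–21 the 3rd, 22–28 the 4th, 29–31 the 5th.
21 is in the range for the 3rd.

3rd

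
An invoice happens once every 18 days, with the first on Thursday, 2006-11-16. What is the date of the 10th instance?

The 10th occurrence is 9 intervals after the first: 9 × 18 = 162 days after 2006-11-16.
November has 30 days — 14 days to the end of November leaves 148.
December has 31 days (117 left).
January has 31 days (86 left).
February has 28 days (58 left).
March has 31 days (27 left).
27 days into April → 2007-04-27.

2007-04-27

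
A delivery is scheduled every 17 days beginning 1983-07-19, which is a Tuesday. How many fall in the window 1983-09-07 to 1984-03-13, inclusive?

12

Occurrences land 17·i days after 1983-07-19 for i = 0, 1, 2, …
1983-09-07 is 50 days after the start; 50 ÷ 17 = 2 remainder 16; since the remainder is 16, round up to i = 3. First occurrence in the window: #4 on 1983-09-08 (3×17 = 51 days in).
1984-03-13 is 238 days after the start; 238 ÷ 17 = 14 remainder 0. Last occurrence in the window: #15 on 1984-03-13.
Occurrences #4 through #15: 12 in total.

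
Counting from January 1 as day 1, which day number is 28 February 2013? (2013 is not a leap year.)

59

Days in months before February: 31 = 31.
Plus 28 days into February → day 59.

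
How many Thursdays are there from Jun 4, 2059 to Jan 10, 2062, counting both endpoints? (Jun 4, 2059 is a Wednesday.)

Jun 4, 2059 is a Wednesday; the first Thursday on or after it is Jun 5, 2059 (1 day later).
From Jun 5, 2059 to Jan 10, 2062: 209 + 366 + 365 + 10 = 950 days (rest of 2059, 2060, 2061, to Jan 10, 2062 in 2062).
950 ÷ 7 = 135 full weeks with remainder 5, so 135 more Thursdays after the first → 136.

136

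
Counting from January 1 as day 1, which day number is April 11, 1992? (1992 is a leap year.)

Days in months before April: 31 + 29 + 31 = 91.
Plus 11 days into April → day 102.

102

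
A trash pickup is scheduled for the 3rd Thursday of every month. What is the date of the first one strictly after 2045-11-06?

November 2045 starts on a Wednesday; its first Thursday is the 2nd, so the 3rd Thursday is the 16th — 2045-11-16.
2045-11-16 is after 2045-11-06, so that is the next one.

2045-11-16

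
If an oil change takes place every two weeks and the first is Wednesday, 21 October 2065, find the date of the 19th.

30 June 2066

The 19th occurrence is 18 intervals after the first: 18 × 14 = 252 days after 21 October 2065.
October has 31 days — 10 days to the end of October leaves 242.
November has 30 days (212 left).
December has 31 days (181 left).
January has 31 days (150 left).
February has 28 days (122 left).
March has 31 days (91 left).
April has 30 days (61 left).
May has 31 days (30 left).
30 days into June → 30 June 2066.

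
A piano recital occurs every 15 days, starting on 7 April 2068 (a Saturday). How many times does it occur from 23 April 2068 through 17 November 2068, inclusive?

Occurrences land 15·i days after 7 April 2068 for i = 0, 1, 2, …
23 April 2068 is 16 days after the start; 16 ÷ 15 = 1 remainder 1; since the remainder is 1, round up to i = 2. First occurrence in the window: #3 on 7 May 2068 (2×15 = 30 days in).
17 November 2068 is 224 days after the start; 224 ÷ 15 = 14 remainder 14. Last occurrence in the window: #15 on 3 November 2068.
Occurrences #3 through #15: 13 in total.

13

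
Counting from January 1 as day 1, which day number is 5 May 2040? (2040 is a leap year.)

Days in months before May: 31 + 29 + 31 + 30 = 121.
Plus 5 days into May → day 126.

126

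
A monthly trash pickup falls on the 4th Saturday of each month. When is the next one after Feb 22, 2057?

Feb 24, 2057

Feb 2057 starts on a Thursday; its first Saturday is the 3rd, so the 4th Saturday is the 24th — Feb 24, 2057.
Feb 24, 2057 is after Feb 22, 2057, so that is the next one.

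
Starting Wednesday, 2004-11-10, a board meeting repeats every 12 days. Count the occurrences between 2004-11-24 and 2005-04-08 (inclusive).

Occurrences land 12·i days after 2004-11-10 for i = 0, 1, 2, …
2004-11-24 is 14 days after the start; 14 ÷ 12 = 1 remainder 2; since the remainder is 2, round up to i = 2. First occurrence in the window: #3 on 2004-12-04 (2×12 = 24 days in).
2005-04-08 is 149 days after the start; 149 ÷ 12 = 12 remainder 5. Last occurrence in the window: #13 on 2005-04-03.
Occurrences #3 through #13: 11 in total.

11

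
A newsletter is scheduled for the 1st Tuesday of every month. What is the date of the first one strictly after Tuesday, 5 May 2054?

May 2054 starts on a Friday, so its 1st Tuesday is 5 May 2054 (4 days in).
That is not after 5 May 2054, so look at June 2054.
June 2054 starts on a Monday, so its 1st Tuesday is 2 June 2054 (1 day in).

2 June 2054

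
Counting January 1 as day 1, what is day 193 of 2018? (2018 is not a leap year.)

Jul 12, 2018

Jan has 31 days (193 − 31 = 162 remain).
Feb has 28 days (162 − 28 = 134 remain).
Mar has 31 days (134 − 31 = 103 remain).
Apr has 30 days (103 − 30 = 73 remain).
May has 31 days (73 − 31 = 42 remain).
Jun has 30 days (42 − 30 = 12 remain).
12 into Jul → Jul 12.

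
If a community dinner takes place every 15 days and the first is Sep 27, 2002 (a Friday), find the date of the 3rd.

Oct 27, 2002

The 3rd occurrence is 2 intervals after the first: 2 × 15 = 30 days after Sep 27, 2002.
Sep has 30 days — 3 days to the end of Sep leaves 27.
27 days into Oct → Oct 27, 2002.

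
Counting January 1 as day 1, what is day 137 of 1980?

May 16, 1980

Jan has 31 days (137 − 31 = 106 remain).
Feb has 29 days (106 − 29 = 77 remain).
Mar has 31 days (77 − 31 = 46 remain).
Apr has 30 days (46 − 30 = 16 remain).
16 into May → May 16.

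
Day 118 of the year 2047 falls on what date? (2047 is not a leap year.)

28 April 2047

January has 31 days (118 − 31 = 87 remain).
February has 28 days (87 − 28 = 59 remain).
March has 31 days (59 − 31 = 28 remain).
28 into April → April 28.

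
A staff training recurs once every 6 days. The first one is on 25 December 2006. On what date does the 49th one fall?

The 49th occurrence is 48 intervals after the first: 48 × 6 = 288 days after 25 December 2006.
December has 31 days — 6 days to the end of December leaves 282.
January has 31 days (251 left).
February has 28 days (223 left).
March has 31 days (192 left).
April has 30 days (162 left).
May has 31 days (131 left).
June has 30 days (101 left).
July has 31 days (70 left).
August has 31 days (39 left).
September has 30 days (9 left).
9 days into October → 9 October 2007.

9 October 2007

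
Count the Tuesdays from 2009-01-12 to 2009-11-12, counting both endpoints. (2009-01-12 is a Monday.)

44

2009-01-12 is a Monday; the first Tuesday on or after it is 2009-01-13 (1 day later).
From 2009-01-13 to 2009-11-12: 18 + 28 + 31 + 30 + 31 + 30 + 31 + 31 + 30 + 31 + 12 = 303 days (rest of January, February, March, April, May, June, July, August, September, October, November).
303 ÷ 7 = 43 full weeks with remainder 2, so 43 more Tuesdays after the first → 44.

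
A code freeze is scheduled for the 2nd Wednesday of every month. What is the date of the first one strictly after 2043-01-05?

January 2043 starts on a Thursday; its first Wednesday is the 7th, so the 2nd Wednesday is the 14th — 2043-01-14.
2043-01-14 is after 2043-01-05, so that is the next one.

2043-01-14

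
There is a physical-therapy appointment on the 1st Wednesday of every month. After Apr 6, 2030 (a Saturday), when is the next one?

May 1, 2030

Apr 2030 starts on a Monday, so its 1st Wednesday is Apr 3, 2030 (2 days in).
That is not after Apr 6, 2030, so look at May 2030.
May 2030 starts on a Wednesday, so its 1st Wednesday is May 1, 2030.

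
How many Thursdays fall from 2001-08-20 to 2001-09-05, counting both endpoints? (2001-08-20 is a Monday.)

2001-08-20 is a Monday; the first Thursday on or after it is 2001-08-23 (3 days later).
From 2001-08-23 to 2001-09-05: 8 + 5 = 13 days (rest of August, September).
13 ÷ 7 = 1 full weeks with remainder 6, so 1 more Thursdays after the first → 2.

2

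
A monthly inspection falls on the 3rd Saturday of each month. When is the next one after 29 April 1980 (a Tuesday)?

17 May 1980

April 1980 starts on a Tuesday; its first Saturday is the 5th, so the 3rd Saturday is the 19th — 19 April 1980.
That is not after 29 April 1980, so look at May 1980.
May 1980 starts on a Thursday; its first Saturday is the 3rd, so the 3rd Saturday is the 17th — 17 May 1980.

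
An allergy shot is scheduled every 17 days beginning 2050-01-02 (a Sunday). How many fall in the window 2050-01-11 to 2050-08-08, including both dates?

12

Occurrences land 17·i days after 2050-01-02 for i = 0, 1, 2, …
2050-01-11 is 9 days after the start; 9 ÷ 17 = 0 remainder 9; since the remainder is 9, round up to i = 1. First occurrence in the window: #2 on 2050-01-19 (1×17 = 17 days in).
2050-08-08 is 218 days after the start; 218 ÷ 17 = 12 remainder 14. Last occurrence in the window: #13 on 2050-07-25.
Occurrences #2 through #13: 12 in total.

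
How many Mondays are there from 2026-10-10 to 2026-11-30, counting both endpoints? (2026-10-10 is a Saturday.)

2026-10-10 is a Saturday; the first Monday on or after it is 2026-10-12 (2 days later).
From 2026-10-12 to 2026-11-30: 19 + 30 = 49 days (rest of October, November).
49 ÷ 7 = 7 full weeks with remainder 0, so 7 more Mondays after the first → 8.

8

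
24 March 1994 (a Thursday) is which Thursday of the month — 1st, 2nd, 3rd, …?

Day 24 falls in week ⌈24/7⌉ of the month.
Days 1–7 hold the 1st Thursday, 8–14 the 2nd, 15–21 the 3rd, 22–28 the 4th, 29–31 the 5th.
24 is in the range for the 4th.

4th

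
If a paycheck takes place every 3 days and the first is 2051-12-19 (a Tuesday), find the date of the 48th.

The 48th occurrence is 47 intervals after the first: 47 × 3 = 141 days after 2051-12-19.
December has 31 days — 12 days to the end of December leaves 129.
January has 31 days (98 left).
February has 29 days (69 left).
March has 31 days (38 left).
April has 30 days (8 left).
8 days into May → 2052-05-08.

2052-05-08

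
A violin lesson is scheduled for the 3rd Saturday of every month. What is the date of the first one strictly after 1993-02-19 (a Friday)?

February 1993 starts on a Monday; its first Saturday is the 6th, so the 3rd Saturday is the 20th — 1993-02-20.
1993-02-20 is after 1993-02-19, so that is the next one.

1993-02-20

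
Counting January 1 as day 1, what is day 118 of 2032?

January has 31 days (118 − 31 = 87 remain).
February has 29 days (87 − 29 = 58 remain).
March has 31 days (58 − 31 = 27 remain).
27 into April → April 27.

2032-04-27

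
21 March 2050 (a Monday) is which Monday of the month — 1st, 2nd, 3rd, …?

3rd

Day 21 falls in week ⌈21/7⌉ of the month.
Days 1–7 hold the 1st Monday, 8–14 the 2nd, 15–21 the 3rd, 22–28 the 4th, 29–31 the 5th.
21 is in the range for the 3rd.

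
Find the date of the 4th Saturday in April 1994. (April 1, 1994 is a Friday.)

April 1994 begins on a Friday, so the first Saturday is April 2 (1 day later).
The 4th Saturday is 3 weeks later: 2 + 21 = 23.

23 April 1994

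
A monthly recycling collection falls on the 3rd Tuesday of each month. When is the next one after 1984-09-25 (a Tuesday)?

September 1984 starts on a Saturday; its first Tuesday is the 4th, so the 3rd Tuesday is the 18th — 1984-09-18.
That is not after 1984-09-25, so look at October 1984.
October 1984 starts on a Monday; its first Tuesday is the 2nd, so the 3rd Tuesday is the 16th — 1984-10-16.

1984-10-16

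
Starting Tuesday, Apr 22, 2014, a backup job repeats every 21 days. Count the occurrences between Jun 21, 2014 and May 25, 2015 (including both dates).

16

Occurrences land 21·i days after Apr 22, 2014 for i = 0, 1, 2, …
Jun 21, 2014 is 60 days after the start; 60 ÷ 21 = 2 remainder 18; since the remainder is 18, round up to i = 3. First occurrence in the window: #4 on Jun 24, 2014 (3×21 = 63 days in).
May 25, 2015 is 398 days after the start; 398 ÷ 21 = 18 remainder 20. Last occurrence in the window: #19 on May 5, 2015.
Occurrences #4 through #19: 16 in total.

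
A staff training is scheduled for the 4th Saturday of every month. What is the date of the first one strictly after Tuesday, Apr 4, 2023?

Apr 2023 starts on a Saturday; its first Saturday is the 1st, so the 4th Saturday is the 22nd — Apr 22, 2023.
Apr 22, 2023 is after Apr 4, 2023, so that is the next one.

Apr 22, 2023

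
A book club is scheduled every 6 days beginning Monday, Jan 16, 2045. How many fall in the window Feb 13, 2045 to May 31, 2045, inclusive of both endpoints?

18

Occurrences land 6·i days after Jan 16, 2045 for i = 0, 1, 2, …
Feb 13, 2045 is 28 days after the start; 28 ÷ 6 = 4 remainder 4; since the remainder is 4, round up to i = 5. First occurrence in the window: #6 on Feb 15, 2045 (5×6 = 30 days in).
May 31, 2045 is 135 days after the start; 135 ÷ 6 = 22 remainder 3. Last occurrence in the window: #23 on May 28, 2045.
Occurrences #6 through #23: 18 in total.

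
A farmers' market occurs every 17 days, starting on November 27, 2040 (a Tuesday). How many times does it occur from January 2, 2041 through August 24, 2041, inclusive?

Occurrences land 17·i days after November 27, 2040 for i = 0, 1, 2, …
January 2, 2041 is 36 days after the start; 36 ÷ 17 = 2 remainder 2; since the remainder is 2, round up to i = 3. First occurrence in the window: #4 on January 17, 2041 (3×17 = 51 days in).
August 24, 2041 is 270 days after the start; 270 ÷ 17 = 15 remainder 15. Last occurrence in the window: #16 on August 9, 2041.
Occurrences #4 through #16: 13 in total.

13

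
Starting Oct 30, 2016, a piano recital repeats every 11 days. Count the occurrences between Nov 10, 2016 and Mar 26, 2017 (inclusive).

13

Occurrences land 11·i days after Oct 30, 2016 for i = 0, 1, 2, …
Nov 10, 2016 is 11 days after the start; 11 ÷ 11 = 1 remainder 0. First occurrence in the window: #2 on Nov 10, 2016 (1×11 = 11 days in).
Mar 26, 2017 is 147 days after the start; 147 ÷ 11 = 13 remainder 4. Last occurrence in the window: #14 on Mar 22, 2017.
Occurrences #2 through #14: 13 in total.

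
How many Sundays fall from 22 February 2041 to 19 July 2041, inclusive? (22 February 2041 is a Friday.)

21

22 February 2041 is a Friday; the first Sunday on or after it is 24 February 2041 (2 days later).
From 24 February 2041 to 19 July 2041: 4 + 31 + 30 + 31 + 30 + 19 = 145 days (rest of February, March, April, May, June, July).
145 ÷ 7 = 20 full weeks with remainder 5, so 20 more Sundays after the first → 21.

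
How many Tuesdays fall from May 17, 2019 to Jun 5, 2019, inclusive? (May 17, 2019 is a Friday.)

May 17, 2019 is a Friday; the first Tuesday on or after it is May 21, 2019 (4 days later).
From May 21, 2019 to Jun 5, 2019: 10 + 5 = 15 days (rest of May, Jun).
15 ÷ 7 = 2 full weeks with remainder 1, so 2 more Tuesdays after the first → 3.

3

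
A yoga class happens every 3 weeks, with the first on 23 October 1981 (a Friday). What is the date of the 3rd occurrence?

4 December 1981

The 3rd occurrence is 2 intervals after the first: 2 × 21 = 42 days after 23 October 1981.
October has 31 days — 8 days to the end of October leaves 34.
November has 30 days (4 left).
4 days into December → 4 December 1981.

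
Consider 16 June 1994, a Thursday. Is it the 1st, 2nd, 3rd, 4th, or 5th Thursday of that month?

Day 16 falls in week ⌈16/7⌉ of the month.
Days 1–7 hold the 1st Thursday, 8–14 the 2nd, 15–21 the 3rd, 22–28 the 4th, 29–31 the 5th.
16 is in the range for the 3rd.

3rd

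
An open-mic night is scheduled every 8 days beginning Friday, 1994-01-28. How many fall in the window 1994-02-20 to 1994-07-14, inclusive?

18

Occurrences land 8·i days after 1994-01-28 for i = 0, 1, 2, …
1994-02-20 is 23 days after the start; 23 ÷ 8 = 2 remainder 7; since the remainder is 7, round up to i = 3. First occurrence in the window: #4 on 1994-02-21 (3×8 = 24 days in).
1994-07-14 is 167 days after the start; 167 ÷ 8 = 20 remainder 7. Last occurrence in the window: #21 on 1994-07-07.
Occurrences #4 through #21: 18 in total.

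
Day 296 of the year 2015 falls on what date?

2015-10-23

January has 31 days (296 − 31 = 265 remain).
February has 28 days (265 − 28 = 237 remain).
March has 31 days (237 − 31 = 206 remain).
April has 30 days (206 − 30 = 176 remain).
May has 31 days (176 − 31 = 145 remain).
June has 30 days (145 − 30 = 115 remain).
July has 31 days (115 − 31 = 84 remain).
August has 31 days (84 − 31 = 53 remain).
September has 30 days (53 − 30 = 23 remain).
23 into October → October 23.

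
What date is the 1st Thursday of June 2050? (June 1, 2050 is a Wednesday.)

June 2050 begins on a Wednesday, so the first Thursday is June 2 (1 day later).

June 2, 2050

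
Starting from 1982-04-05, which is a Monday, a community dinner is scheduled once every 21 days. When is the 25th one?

1983-08-22

The 25th occurrence is 24 intervals after the first: 24 × 21 = 504 days after 1982-04-05.
April has 30 days — 25 days to the end of April leaves 479.
From end of April to end of 1982 is 245 days (234 left).
January has 31 days (203 left).
February has 28 days (175 left).
March has 31 days (144 left).
April has 30 days (114 left).
May has 31 days (83 left).
June has 30 days (53 left).
July has 31 days (22 left).
22 days into August → 1983-08-22.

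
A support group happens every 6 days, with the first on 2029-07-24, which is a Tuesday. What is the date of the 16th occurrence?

The 16th occurrence is 15 intervals after the first: 15 × 6 = 90 days after 2029-07-24.
July has 31 days — 7 days to the end of July leaves 83.
August has 31 days (52 left).
September has 30 days (22 left).
22 days into October → 2029-10-22.

2029-10-22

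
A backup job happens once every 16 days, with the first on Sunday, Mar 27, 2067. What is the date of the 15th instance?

The 15th occurrence is 14 intervals after the first: 14 × 16 = 224 days after Mar 27, 2067.
Mar has 31 days — 4 days to the end of Mar leaves 220.
Apr has 30 days (190 left).
May has 31 days (159 left).
Jun has 30 days (129 left).
Jul has 31 days (98 left).
Aug has 31 days (67 left).
Sep has 30 days (37 left).
Oct has 31 days (6 left).
6 days into Nov → Nov 6, 2067.

Nov 6, 2067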